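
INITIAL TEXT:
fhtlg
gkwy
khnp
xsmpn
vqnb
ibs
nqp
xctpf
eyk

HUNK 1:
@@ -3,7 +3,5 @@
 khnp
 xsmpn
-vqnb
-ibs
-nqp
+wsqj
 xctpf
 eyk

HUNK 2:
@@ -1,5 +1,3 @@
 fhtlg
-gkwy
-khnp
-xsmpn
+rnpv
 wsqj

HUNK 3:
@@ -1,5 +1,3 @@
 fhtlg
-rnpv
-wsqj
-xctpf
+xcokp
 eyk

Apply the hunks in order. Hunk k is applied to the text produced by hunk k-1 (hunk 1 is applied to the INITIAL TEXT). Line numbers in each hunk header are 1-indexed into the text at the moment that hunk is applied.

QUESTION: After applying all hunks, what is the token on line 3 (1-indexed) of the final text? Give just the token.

Answer: eyk

Derivation:
Hunk 1: at line 3 remove [vqnb,ibs,nqp] add [wsqj] -> 7 lines: fhtlg gkwy khnp xsmpn wsqj xctpf eyk
Hunk 2: at line 1 remove [gkwy,khnp,xsmpn] add [rnpv] -> 5 lines: fhtlg rnpv wsqj xctpf eyk
Hunk 3: at line 1 remove [rnpv,wsqj,xctpf] add [xcokp] -> 3 lines: fhtlg xcokp eyk
Final line 3: eyk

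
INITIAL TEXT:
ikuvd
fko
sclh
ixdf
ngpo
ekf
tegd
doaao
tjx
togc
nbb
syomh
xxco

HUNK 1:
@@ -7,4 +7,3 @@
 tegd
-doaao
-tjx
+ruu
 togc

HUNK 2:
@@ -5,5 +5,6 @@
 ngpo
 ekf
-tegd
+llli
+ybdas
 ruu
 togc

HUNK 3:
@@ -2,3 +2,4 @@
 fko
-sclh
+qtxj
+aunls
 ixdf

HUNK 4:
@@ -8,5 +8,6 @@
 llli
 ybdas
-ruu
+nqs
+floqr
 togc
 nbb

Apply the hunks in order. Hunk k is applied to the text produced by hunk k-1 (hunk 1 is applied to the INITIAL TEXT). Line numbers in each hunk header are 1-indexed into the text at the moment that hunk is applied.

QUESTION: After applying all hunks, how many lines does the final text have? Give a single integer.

Answer: 15

Derivation:
Hunk 1: at line 7 remove [doaao,tjx] add [ruu] -> 12 lines: ikuvd fko sclh ixdf ngpo ekf tegd ruu togc nbb syomh xxco
Hunk 2: at line 5 remove [tegd] add [llli,ybdas] -> 13 lines: ikuvd fko sclh ixdf ngpo ekf llli ybdas ruu togc nbb syomh xxco
Hunk 3: at line 2 remove [sclh] add [qtxj,aunls] -> 14 lines: ikuvd fko qtxj aunls ixdf ngpo ekf llli ybdas ruu togc nbb syomh xxco
Hunk 4: at line 8 remove [ruu] add [nqs,floqr] -> 15 lines: ikuvd fko qtxj aunls ixdf ngpo ekf llli ybdas nqs floqr togc nbb syomh xxco
Final line count: 15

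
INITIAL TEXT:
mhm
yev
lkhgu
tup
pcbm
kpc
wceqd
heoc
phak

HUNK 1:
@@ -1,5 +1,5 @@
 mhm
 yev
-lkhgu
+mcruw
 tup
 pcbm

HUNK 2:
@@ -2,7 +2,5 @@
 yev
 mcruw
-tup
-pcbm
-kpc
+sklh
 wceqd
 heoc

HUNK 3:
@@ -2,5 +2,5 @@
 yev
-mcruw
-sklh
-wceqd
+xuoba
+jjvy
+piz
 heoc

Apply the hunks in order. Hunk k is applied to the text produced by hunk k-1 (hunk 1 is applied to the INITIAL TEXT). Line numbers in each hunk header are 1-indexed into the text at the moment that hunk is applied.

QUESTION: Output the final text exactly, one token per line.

Hunk 1: at line 1 remove [lkhgu] add [mcruw] -> 9 lines: mhm yev mcruw tup pcbm kpc wceqd heoc phak
Hunk 2: at line 2 remove [tup,pcbm,kpc] add [sklh] -> 7 lines: mhm yev mcruw sklh wceqd heoc phak
Hunk 3: at line 2 remove [mcruw,sklh,wceqd] add [xuoba,jjvy,piz] -> 7 lines: mhm yev xuoba jjvy piz heoc phak

Answer: mhm
yev
xuoba
jjvy
piz
heoc
phak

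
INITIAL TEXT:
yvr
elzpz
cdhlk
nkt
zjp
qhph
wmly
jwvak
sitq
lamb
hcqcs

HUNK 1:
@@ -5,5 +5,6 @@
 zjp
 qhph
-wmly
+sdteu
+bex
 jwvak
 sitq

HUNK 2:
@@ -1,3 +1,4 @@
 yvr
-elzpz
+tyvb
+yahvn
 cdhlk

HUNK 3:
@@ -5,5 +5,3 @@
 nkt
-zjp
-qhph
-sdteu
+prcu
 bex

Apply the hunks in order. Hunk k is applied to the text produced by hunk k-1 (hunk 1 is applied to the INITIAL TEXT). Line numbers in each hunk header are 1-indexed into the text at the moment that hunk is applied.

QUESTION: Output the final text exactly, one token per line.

Answer: yvr
tyvb
yahvn
cdhlk
nkt
prcu
bex
jwvak
sitq
lamb
hcqcs

Derivation:
Hunk 1: at line 5 remove [wmly] add [sdteu,bex] -> 12 lines: yvr elzpz cdhlk nkt zjp qhph sdteu bex jwvak sitq lamb hcqcs
Hunk 2: at line 1 remove [elzpz] add [tyvb,yahvn] -> 13 lines: yvr tyvb yahvn cdhlk nkt zjp qhph sdteu bex jwvak sitq lamb hcqcs
Hunk 3: at line 5 remove [zjp,qhph,sdteu] add [prcu] -> 11 lines: yvr tyvb yahvn cdhlk nkt prcu bex jwvak sitq lamb hcqcs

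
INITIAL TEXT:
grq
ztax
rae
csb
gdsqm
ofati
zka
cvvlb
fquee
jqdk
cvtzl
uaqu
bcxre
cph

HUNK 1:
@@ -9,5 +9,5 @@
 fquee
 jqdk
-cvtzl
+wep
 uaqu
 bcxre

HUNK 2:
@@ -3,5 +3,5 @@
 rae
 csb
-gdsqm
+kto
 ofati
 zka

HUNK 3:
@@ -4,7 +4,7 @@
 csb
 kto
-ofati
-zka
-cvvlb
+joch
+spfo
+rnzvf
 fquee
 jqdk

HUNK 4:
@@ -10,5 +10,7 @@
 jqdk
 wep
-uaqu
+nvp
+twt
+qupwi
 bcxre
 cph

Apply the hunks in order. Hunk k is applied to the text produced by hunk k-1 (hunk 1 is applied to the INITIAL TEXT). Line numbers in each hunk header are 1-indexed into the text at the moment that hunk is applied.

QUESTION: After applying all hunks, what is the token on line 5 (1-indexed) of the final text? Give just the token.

Hunk 1: at line 9 remove [cvtzl] add [wep] -> 14 lines: grq ztax rae csb gdsqm ofati zka cvvlb fquee jqdk wep uaqu bcxre cph
Hunk 2: at line 3 remove [gdsqm] add [kto] -> 14 lines: grq ztax rae csb kto ofati zka cvvlb fquee jqdk wep uaqu bcxre cph
Hunk 3: at line 4 remove [ofati,zka,cvvlb] add [joch,spfo,rnzvf] -> 14 lines: grq ztax rae csb kto joch spfo rnzvf fquee jqdk wep uaqu bcxre cph
Hunk 4: at line 10 remove [uaqu] add [nvp,twt,qupwi] -> 16 lines: grq ztax rae csb kto joch spfo rnzvf fquee jqdk wep nvp twt qupwi bcxre cph
Final line 5: kto

Answer: kto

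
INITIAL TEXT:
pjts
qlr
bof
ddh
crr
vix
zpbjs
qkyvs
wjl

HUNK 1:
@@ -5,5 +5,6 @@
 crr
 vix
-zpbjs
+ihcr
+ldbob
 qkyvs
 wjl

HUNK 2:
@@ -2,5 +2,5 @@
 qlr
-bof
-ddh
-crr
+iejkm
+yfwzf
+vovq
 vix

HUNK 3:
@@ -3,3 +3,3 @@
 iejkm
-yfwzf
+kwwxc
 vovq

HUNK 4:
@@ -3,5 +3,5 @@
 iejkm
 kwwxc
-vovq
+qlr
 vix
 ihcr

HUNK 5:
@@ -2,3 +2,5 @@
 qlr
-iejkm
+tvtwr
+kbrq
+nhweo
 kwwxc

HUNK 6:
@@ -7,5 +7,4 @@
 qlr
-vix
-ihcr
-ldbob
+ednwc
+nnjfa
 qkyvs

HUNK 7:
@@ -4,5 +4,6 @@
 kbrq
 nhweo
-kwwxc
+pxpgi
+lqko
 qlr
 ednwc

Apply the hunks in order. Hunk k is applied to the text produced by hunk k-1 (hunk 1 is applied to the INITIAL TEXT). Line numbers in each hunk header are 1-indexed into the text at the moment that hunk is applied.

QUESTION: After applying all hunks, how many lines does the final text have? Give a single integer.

Answer: 12

Derivation:
Hunk 1: at line 5 remove [zpbjs] add [ihcr,ldbob] -> 10 lines: pjts qlr bof ddh crr vix ihcr ldbob qkyvs wjl
Hunk 2: at line 2 remove [bof,ddh,crr] add [iejkm,yfwzf,vovq] -> 10 lines: pjts qlr iejkm yfwzf vovq vix ihcr ldbob qkyvs wjl
Hunk 3: at line 3 remove [yfwzf] add [kwwxc] -> 10 lines: pjts qlr iejkm kwwxc vovq vix ihcr ldbob qkyvs wjl
Hunk 4: at line 3 remove [vovq] add [qlr] -> 10 lines: pjts qlr iejkm kwwxc qlr vix ihcr ldbob qkyvs wjl
Hunk 5: at line 2 remove [iejkm] add [tvtwr,kbrq,nhweo] -> 12 lines: pjts qlr tvtwr kbrq nhweo kwwxc qlr vix ihcr ldbob qkyvs wjl
Hunk 6: at line 7 remove [vix,ihcr,ldbob] add [ednwc,nnjfa] -> 11 lines: pjts qlr tvtwr kbrq nhweo kwwxc qlr ednwc nnjfa qkyvs wjl
Hunk 7: at line 4 remove [kwwxc] add [pxpgi,lqko] -> 12 lines: pjts qlr tvtwr kbrq nhweo pxpgi lqko qlr ednwc nnjfa qkyvs wjl
Final line count: 12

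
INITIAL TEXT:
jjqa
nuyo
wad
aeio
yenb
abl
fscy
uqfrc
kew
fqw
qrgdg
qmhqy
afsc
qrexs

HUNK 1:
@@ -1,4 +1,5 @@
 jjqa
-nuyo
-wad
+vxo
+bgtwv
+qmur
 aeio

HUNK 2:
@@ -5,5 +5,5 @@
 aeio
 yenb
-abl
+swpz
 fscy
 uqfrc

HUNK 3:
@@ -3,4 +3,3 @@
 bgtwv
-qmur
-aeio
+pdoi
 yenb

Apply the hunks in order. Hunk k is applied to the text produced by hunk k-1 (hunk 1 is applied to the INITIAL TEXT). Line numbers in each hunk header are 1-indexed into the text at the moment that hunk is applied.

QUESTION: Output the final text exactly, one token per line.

Answer: jjqa
vxo
bgtwv
pdoi
yenb
swpz
fscy
uqfrc
kew
fqw
qrgdg
qmhqy
afsc
qrexs

Derivation:
Hunk 1: at line 1 remove [nuyo,wad] add [vxo,bgtwv,qmur] -> 15 lines: jjqa vxo bgtwv qmur aeio yenb abl fscy uqfrc kew fqw qrgdg qmhqy afsc qrexs
Hunk 2: at line 5 remove [abl] add [swpz] -> 15 lines: jjqa vxo bgtwv qmur aeio yenb swpz fscy uqfrc kew fqw qrgdg qmhqy afsc qrexs
Hunk 3: at line 3 remove [qmur,aeio] add [pdoi] -> 14 lines: jjqa vxo bgtwv pdoi yenb swpz fscy uqfrc kew fqw qrgdg qmhqy afsc qrexs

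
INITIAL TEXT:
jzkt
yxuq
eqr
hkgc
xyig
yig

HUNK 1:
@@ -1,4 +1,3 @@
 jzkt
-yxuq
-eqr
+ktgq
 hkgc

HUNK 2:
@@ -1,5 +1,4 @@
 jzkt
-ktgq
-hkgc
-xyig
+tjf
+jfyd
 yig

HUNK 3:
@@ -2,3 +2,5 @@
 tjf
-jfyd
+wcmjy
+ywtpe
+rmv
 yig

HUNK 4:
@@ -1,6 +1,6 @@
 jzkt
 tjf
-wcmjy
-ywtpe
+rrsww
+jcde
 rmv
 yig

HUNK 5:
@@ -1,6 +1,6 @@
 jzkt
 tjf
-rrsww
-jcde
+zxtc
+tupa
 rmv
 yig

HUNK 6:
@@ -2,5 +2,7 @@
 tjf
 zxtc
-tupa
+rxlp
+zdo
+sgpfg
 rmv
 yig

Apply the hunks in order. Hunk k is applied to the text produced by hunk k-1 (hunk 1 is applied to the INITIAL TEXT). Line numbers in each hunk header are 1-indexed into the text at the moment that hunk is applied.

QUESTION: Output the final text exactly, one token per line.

Hunk 1: at line 1 remove [yxuq,eqr] add [ktgq] -> 5 lines: jzkt ktgq hkgc xyig yig
Hunk 2: at line 1 remove [ktgq,hkgc,xyig] add [tjf,jfyd] -> 4 lines: jzkt tjf jfyd yig
Hunk 3: at line 2 remove [jfyd] add [wcmjy,ywtpe,rmv] -> 6 lines: jzkt tjf wcmjy ywtpe rmv yig
Hunk 4: at line 1 remove [wcmjy,ywtpe] add [rrsww,jcde] -> 6 lines: jzkt tjf rrsww jcde rmv yig
Hunk 5: at line 1 remove [rrsww,jcde] add [zxtc,tupa] -> 6 lines: jzkt tjf zxtc tupa rmv yig
Hunk 6: at line 2 remove [tupa] add [rxlp,zdo,sgpfg] -> 8 lines: jzkt tjf zxtc rxlp zdo sgpfg rmv yig

Answer: jzkt
tjf
zxtc
rxlp
zdo
sgpfg
rmv
yig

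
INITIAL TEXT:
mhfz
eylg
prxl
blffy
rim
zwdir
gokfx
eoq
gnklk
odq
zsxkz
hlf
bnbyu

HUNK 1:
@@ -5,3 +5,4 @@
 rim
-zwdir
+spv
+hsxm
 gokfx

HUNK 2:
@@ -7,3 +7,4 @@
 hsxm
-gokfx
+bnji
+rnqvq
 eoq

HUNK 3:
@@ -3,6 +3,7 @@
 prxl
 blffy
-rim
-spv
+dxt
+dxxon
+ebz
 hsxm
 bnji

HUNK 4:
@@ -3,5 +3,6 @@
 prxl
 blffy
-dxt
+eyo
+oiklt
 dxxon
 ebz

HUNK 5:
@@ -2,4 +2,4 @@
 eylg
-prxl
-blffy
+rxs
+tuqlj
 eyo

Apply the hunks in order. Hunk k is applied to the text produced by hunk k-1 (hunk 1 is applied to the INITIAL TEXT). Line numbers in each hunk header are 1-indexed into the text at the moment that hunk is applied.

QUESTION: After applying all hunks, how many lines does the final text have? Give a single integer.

Answer: 17

Derivation:
Hunk 1: at line 5 remove [zwdir] add [spv,hsxm] -> 14 lines: mhfz eylg prxl blffy rim spv hsxm gokfx eoq gnklk odq zsxkz hlf bnbyu
Hunk 2: at line 7 remove [gokfx] add [bnji,rnqvq] -> 15 lines: mhfz eylg prxl blffy rim spv hsxm bnji rnqvq eoq gnklk odq zsxkz hlf bnbyu
Hunk 3: at line 3 remove [rim,spv] add [dxt,dxxon,ebz] -> 16 lines: mhfz eylg prxl blffy dxt dxxon ebz hsxm bnji rnqvq eoq gnklk odq zsxkz hlf bnbyu
Hunk 4: at line 3 remove [dxt] add [eyo,oiklt] -> 17 lines: mhfz eylg prxl blffy eyo oiklt dxxon ebz hsxm bnji rnqvq eoq gnklk odq zsxkz hlf bnbyu
Hunk 5: at line 2 remove [prxl,blffy] add [rxs,tuqlj] -> 17 lines: mhfz eylg rxs tuqlj eyo oiklt dxxon ebz hsxm bnji rnqvq eoq gnklk odq zsxkz hlf bnbyu
Final line count: 17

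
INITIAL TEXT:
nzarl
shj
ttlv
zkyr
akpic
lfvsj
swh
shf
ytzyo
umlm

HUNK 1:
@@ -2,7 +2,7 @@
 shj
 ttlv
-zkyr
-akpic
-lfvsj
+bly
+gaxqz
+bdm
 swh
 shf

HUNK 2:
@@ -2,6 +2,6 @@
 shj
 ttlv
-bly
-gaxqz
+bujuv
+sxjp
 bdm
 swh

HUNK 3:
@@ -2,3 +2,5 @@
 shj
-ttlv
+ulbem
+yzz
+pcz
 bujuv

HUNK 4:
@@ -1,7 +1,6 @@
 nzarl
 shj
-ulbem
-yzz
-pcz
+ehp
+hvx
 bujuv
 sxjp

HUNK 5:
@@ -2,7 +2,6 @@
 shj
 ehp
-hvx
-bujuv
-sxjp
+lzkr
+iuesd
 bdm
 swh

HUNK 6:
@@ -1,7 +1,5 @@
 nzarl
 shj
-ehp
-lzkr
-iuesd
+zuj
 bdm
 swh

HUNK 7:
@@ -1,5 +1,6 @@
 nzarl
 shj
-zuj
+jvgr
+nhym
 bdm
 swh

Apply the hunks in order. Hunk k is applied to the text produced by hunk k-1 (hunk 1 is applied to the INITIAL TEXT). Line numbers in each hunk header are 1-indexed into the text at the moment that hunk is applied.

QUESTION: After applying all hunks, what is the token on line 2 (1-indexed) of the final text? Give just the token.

Hunk 1: at line 2 remove [zkyr,akpic,lfvsj] add [bly,gaxqz,bdm] -> 10 lines: nzarl shj ttlv bly gaxqz bdm swh shf ytzyo umlm
Hunk 2: at line 2 remove [bly,gaxqz] add [bujuv,sxjp] -> 10 lines: nzarl shj ttlv bujuv sxjp bdm swh shf ytzyo umlm
Hunk 3: at line 2 remove [ttlv] add [ulbem,yzz,pcz] -> 12 lines: nzarl shj ulbem yzz pcz bujuv sxjp bdm swh shf ytzyo umlm
Hunk 4: at line 1 remove [ulbem,yzz,pcz] add [ehp,hvx] -> 11 lines: nzarl shj ehp hvx bujuv sxjp bdm swh shf ytzyo umlm
Hunk 5: at line 2 remove [hvx,bujuv,sxjp] add [lzkr,iuesd] -> 10 lines: nzarl shj ehp lzkr iuesd bdm swh shf ytzyo umlm
Hunk 6: at line 1 remove [ehp,lzkr,iuesd] add [zuj] -> 8 lines: nzarl shj zuj bdm swh shf ytzyo umlm
Hunk 7: at line 1 remove [zuj] add [jvgr,nhym] -> 9 lines: nzarl shj jvgr nhym bdm swh shf ytzyo umlm
Final line 2: shj

Answer: shj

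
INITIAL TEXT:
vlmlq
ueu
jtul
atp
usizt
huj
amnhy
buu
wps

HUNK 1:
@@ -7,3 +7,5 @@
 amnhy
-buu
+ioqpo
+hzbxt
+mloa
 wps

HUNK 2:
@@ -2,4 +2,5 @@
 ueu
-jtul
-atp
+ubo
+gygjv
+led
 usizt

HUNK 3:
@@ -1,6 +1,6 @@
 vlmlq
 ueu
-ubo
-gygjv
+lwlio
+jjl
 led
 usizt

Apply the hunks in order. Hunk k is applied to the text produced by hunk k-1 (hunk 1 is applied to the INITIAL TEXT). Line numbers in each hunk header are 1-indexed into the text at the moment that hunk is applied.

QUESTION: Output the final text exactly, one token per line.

Answer: vlmlq
ueu
lwlio
jjl
led
usizt
huj
amnhy
ioqpo
hzbxt
mloa
wps

Derivation:
Hunk 1: at line 7 remove [buu] add [ioqpo,hzbxt,mloa] -> 11 lines: vlmlq ueu jtul atp usizt huj amnhy ioqpo hzbxt mloa wps
Hunk 2: at line 2 remove [jtul,atp] add [ubo,gygjv,led] -> 12 lines: vlmlq ueu ubo gygjv led usizt huj amnhy ioqpo hzbxt mloa wps
Hunk 3: at line 1 remove [ubo,gygjv] add [lwlio,jjl] -> 12 lines: vlmlq ueu lwlio jjl led usizt huj amnhy ioqpo hzbxt mloa wps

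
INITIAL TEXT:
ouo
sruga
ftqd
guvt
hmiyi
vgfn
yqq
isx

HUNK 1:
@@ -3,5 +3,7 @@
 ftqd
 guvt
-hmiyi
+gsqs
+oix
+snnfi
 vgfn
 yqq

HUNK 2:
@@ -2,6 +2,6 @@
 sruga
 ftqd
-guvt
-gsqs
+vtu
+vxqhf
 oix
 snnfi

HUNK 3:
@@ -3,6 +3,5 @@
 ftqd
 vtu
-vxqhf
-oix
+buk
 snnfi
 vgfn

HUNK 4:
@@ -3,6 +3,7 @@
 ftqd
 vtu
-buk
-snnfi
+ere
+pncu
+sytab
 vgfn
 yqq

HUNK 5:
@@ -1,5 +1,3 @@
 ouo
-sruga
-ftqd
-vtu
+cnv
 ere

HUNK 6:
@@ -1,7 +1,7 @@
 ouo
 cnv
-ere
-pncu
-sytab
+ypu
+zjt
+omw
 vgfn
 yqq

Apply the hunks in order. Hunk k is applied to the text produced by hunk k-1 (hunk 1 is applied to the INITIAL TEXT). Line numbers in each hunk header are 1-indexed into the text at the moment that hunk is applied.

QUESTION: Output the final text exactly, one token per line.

Answer: ouo
cnv
ypu
zjt
omw
vgfn
yqq
isx

Derivation:
Hunk 1: at line 3 remove [hmiyi] add [gsqs,oix,snnfi] -> 10 lines: ouo sruga ftqd guvt gsqs oix snnfi vgfn yqq isx
Hunk 2: at line 2 remove [guvt,gsqs] add [vtu,vxqhf] -> 10 lines: ouo sruga ftqd vtu vxqhf oix snnfi vgfn yqq isx
Hunk 3: at line 3 remove [vxqhf,oix] add [buk] -> 9 lines: ouo sruga ftqd vtu buk snnfi vgfn yqq isx
Hunk 4: at line 3 remove [buk,snnfi] add [ere,pncu,sytab] -> 10 lines: ouo sruga ftqd vtu ere pncu sytab vgfn yqq isx
Hunk 5: at line 1 remove [sruga,ftqd,vtu] add [cnv] -> 8 lines: ouo cnv ere pncu sytab vgfn yqq isx
Hunk 6: at line 1 remove [ere,pncu,sytab] add [ypu,zjt,omw] -> 8 lines: ouo cnv ypu zjt omw vgfn yqq isx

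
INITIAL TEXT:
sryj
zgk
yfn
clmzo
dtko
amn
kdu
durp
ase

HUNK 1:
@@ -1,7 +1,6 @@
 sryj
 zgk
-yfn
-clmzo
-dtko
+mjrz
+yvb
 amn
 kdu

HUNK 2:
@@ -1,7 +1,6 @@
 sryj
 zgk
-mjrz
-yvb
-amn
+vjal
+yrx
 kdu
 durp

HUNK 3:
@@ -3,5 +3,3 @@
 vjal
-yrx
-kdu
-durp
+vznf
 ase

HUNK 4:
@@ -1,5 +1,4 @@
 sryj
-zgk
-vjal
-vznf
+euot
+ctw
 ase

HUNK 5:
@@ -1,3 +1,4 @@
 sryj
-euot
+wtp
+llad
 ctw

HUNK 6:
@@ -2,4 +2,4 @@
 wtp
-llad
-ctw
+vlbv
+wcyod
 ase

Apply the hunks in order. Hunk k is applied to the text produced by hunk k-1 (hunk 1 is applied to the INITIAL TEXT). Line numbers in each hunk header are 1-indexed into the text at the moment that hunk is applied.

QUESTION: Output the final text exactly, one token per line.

Answer: sryj
wtp
vlbv
wcyod
ase

Derivation:
Hunk 1: at line 1 remove [yfn,clmzo,dtko] add [mjrz,yvb] -> 8 lines: sryj zgk mjrz yvb amn kdu durp ase
Hunk 2: at line 1 remove [mjrz,yvb,amn] add [vjal,yrx] -> 7 lines: sryj zgk vjal yrx kdu durp ase
Hunk 3: at line 3 remove [yrx,kdu,durp] add [vznf] -> 5 lines: sryj zgk vjal vznf ase
Hunk 4: at line 1 remove [zgk,vjal,vznf] add [euot,ctw] -> 4 lines: sryj euot ctw ase
Hunk 5: at line 1 remove [euot] add [wtp,llad] -> 5 lines: sryj wtp llad ctw ase
Hunk 6: at line 2 remove [llad,ctw] add [vlbv,wcyod] -> 5 lines: sryj wtp vlbv wcyod ase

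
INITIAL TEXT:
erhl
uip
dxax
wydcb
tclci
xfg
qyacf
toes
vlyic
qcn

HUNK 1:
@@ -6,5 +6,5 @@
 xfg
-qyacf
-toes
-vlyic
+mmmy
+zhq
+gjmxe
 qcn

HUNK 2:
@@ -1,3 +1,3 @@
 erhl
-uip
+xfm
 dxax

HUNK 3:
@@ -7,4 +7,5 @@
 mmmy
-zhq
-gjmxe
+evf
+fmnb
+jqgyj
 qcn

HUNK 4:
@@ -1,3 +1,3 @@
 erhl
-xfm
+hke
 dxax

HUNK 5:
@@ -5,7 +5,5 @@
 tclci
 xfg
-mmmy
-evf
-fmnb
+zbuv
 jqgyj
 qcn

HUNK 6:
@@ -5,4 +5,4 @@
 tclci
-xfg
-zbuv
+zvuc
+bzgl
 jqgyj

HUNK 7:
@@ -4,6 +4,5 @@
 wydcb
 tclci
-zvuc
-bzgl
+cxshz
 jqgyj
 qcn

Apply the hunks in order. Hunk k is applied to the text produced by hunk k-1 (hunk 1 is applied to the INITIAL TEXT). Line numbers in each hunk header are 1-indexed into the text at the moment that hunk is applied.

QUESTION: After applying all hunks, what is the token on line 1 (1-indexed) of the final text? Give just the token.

Hunk 1: at line 6 remove [qyacf,toes,vlyic] add [mmmy,zhq,gjmxe] -> 10 lines: erhl uip dxax wydcb tclci xfg mmmy zhq gjmxe qcn
Hunk 2: at line 1 remove [uip] add [xfm] -> 10 lines: erhl xfm dxax wydcb tclci xfg mmmy zhq gjmxe qcn
Hunk 3: at line 7 remove [zhq,gjmxe] add [evf,fmnb,jqgyj] -> 11 lines: erhl xfm dxax wydcb tclci xfg mmmy evf fmnb jqgyj qcn
Hunk 4: at line 1 remove [xfm] add [hke] -> 11 lines: erhl hke dxax wydcb tclci xfg mmmy evf fmnb jqgyj qcn
Hunk 5: at line 5 remove [mmmy,evf,fmnb] add [zbuv] -> 9 lines: erhl hke dxax wydcb tclci xfg zbuv jqgyj qcn
Hunk 6: at line 5 remove [xfg,zbuv] add [zvuc,bzgl] -> 9 lines: erhl hke dxax wydcb tclci zvuc bzgl jqgyj qcn
Hunk 7: at line 4 remove [zvuc,bzgl] add [cxshz] -> 8 lines: erhl hke dxax wydcb tclci cxshz jqgyj qcn
Final line 1: erhl

Answer: erhl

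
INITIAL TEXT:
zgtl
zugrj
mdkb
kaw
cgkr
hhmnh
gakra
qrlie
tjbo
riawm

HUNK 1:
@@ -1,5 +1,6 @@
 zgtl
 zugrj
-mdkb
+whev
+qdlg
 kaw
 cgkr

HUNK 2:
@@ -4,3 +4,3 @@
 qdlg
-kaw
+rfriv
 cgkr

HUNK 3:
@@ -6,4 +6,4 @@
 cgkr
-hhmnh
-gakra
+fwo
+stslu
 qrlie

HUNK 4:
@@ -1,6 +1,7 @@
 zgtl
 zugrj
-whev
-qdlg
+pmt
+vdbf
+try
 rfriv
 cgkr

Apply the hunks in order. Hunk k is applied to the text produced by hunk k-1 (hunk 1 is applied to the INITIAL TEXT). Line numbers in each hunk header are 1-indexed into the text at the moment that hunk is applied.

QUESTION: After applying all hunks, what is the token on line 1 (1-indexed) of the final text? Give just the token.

Answer: zgtl

Derivation:
Hunk 1: at line 1 remove [mdkb] add [whev,qdlg] -> 11 lines: zgtl zugrj whev qdlg kaw cgkr hhmnh gakra qrlie tjbo riawm
Hunk 2: at line 4 remove [kaw] add [rfriv] -> 11 lines: zgtl zugrj whev qdlg rfriv cgkr hhmnh gakra qrlie tjbo riawm
Hunk 3: at line 6 remove [hhmnh,gakra] add [fwo,stslu] -> 11 lines: zgtl zugrj whev qdlg rfriv cgkr fwo stslu qrlie tjbo riawm
Hunk 4: at line 1 remove [whev,qdlg] add [pmt,vdbf,try] -> 12 lines: zgtl zugrj pmt vdbf try rfriv cgkr fwo stslu qrlie tjbo riawm
Final line 1: zgtl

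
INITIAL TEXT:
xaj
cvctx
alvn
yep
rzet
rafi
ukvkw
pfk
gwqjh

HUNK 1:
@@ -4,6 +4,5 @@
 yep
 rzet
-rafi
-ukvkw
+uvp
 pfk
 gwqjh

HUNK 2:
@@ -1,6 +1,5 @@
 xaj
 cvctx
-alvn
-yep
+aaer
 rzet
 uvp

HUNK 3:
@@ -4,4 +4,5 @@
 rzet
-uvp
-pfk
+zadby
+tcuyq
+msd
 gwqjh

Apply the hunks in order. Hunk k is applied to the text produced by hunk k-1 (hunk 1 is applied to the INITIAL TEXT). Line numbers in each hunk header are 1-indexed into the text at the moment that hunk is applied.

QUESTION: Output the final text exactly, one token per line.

Answer: xaj
cvctx
aaer
rzet
zadby
tcuyq
msd
gwqjh

Derivation:
Hunk 1: at line 4 remove [rafi,ukvkw] add [uvp] -> 8 lines: xaj cvctx alvn yep rzet uvp pfk gwqjh
Hunk 2: at line 1 remove [alvn,yep] add [aaer] -> 7 lines: xaj cvctx aaer rzet uvp pfk gwqjh
Hunk 3: at line 4 remove [uvp,pfk] add [zadby,tcuyq,msd] -> 8 lines: xaj cvctx aaer rzet zadby tcuyq msd gwqjh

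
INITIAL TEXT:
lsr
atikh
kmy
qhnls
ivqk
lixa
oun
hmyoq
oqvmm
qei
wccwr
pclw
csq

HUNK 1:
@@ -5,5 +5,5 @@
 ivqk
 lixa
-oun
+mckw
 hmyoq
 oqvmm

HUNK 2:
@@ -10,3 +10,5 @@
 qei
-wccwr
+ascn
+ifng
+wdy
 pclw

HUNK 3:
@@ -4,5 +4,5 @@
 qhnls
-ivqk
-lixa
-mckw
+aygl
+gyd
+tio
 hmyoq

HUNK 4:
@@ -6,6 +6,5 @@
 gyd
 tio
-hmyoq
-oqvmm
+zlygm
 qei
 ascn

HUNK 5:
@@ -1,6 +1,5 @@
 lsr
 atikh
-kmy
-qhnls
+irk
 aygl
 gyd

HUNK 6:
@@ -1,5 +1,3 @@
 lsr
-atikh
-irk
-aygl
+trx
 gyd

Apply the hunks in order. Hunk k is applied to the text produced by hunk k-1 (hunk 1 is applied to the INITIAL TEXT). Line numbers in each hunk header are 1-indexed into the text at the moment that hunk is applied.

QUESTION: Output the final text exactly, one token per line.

Answer: lsr
trx
gyd
tio
zlygm
qei
ascn
ifng
wdy
pclw
csq

Derivation:
Hunk 1: at line 5 remove [oun] add [mckw] -> 13 lines: lsr atikh kmy qhnls ivqk lixa mckw hmyoq oqvmm qei wccwr pclw csq
Hunk 2: at line 10 remove [wccwr] add [ascn,ifng,wdy] -> 15 lines: lsr atikh kmy qhnls ivqk lixa mckw hmyoq oqvmm qei ascn ifng wdy pclw csq
Hunk 3: at line 4 remove [ivqk,lixa,mckw] add [aygl,gyd,tio] -> 15 lines: lsr atikh kmy qhnls aygl gyd tio hmyoq oqvmm qei ascn ifng wdy pclw csq
Hunk 4: at line 6 remove [hmyoq,oqvmm] add [zlygm] -> 14 lines: lsr atikh kmy qhnls aygl gyd tio zlygm qei ascn ifng wdy pclw csq
Hunk 5: at line 1 remove [kmy,qhnls] add [irk] -> 13 lines: lsr atikh irk aygl gyd tio zlygm qei ascn ifng wdy pclw csq
Hunk 6: at line 1 remove [atikh,irk,aygl] add [trx] -> 11 lines: lsr trx gyd tio zlygm qei ascn ifng wdy pclw csq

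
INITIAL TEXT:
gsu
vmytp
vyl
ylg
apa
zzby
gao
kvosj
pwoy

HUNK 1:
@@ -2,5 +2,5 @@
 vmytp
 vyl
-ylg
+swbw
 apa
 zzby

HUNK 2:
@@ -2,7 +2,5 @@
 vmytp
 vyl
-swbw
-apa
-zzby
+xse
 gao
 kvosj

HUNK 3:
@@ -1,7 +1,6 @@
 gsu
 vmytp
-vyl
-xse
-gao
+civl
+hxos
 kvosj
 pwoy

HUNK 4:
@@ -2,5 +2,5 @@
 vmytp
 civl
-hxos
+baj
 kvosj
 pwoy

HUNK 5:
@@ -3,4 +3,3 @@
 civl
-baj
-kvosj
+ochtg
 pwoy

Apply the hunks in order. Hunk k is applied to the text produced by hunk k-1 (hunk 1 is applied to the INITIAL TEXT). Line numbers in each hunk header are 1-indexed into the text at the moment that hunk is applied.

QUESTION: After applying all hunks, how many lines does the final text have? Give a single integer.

Answer: 5

Derivation:
Hunk 1: at line 2 remove [ylg] add [swbw] -> 9 lines: gsu vmytp vyl swbw apa zzby gao kvosj pwoy
Hunk 2: at line 2 remove [swbw,apa,zzby] add [xse] -> 7 lines: gsu vmytp vyl xse gao kvosj pwoy
Hunk 3: at line 1 remove [vyl,xse,gao] add [civl,hxos] -> 6 lines: gsu vmytp civl hxos kvosj pwoy
Hunk 4: at line 2 remove [hxos] add [baj] -> 6 lines: gsu vmytp civl baj kvosj pwoy
Hunk 5: at line 3 remove [baj,kvosj] add [ochtg] -> 5 lines: gsu vmytp civl ochtg pwoy
Final line count: 5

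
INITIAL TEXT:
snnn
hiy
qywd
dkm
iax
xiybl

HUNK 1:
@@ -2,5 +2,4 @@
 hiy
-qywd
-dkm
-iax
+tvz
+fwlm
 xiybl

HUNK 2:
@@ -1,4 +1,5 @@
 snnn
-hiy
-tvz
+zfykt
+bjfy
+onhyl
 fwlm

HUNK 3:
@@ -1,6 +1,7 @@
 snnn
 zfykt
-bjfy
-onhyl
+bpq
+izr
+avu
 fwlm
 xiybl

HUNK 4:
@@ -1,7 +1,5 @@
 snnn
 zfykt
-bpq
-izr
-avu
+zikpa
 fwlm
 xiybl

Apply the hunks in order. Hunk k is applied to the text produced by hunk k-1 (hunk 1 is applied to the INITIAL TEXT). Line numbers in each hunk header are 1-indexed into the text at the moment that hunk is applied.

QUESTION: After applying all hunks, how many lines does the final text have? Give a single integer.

Hunk 1: at line 2 remove [qywd,dkm,iax] add [tvz,fwlm] -> 5 lines: snnn hiy tvz fwlm xiybl
Hunk 2: at line 1 remove [hiy,tvz] add [zfykt,bjfy,onhyl] -> 6 lines: snnn zfykt bjfy onhyl fwlm xiybl
Hunk 3: at line 1 remove [bjfy,onhyl] add [bpq,izr,avu] -> 7 lines: snnn zfykt bpq izr avu fwlm xiybl
Hunk 4: at line 1 remove [bpq,izr,avu] add [zikpa] -> 5 lines: snnn zfykt zikpa fwlm xiybl
Final line count: 5

Answer: 5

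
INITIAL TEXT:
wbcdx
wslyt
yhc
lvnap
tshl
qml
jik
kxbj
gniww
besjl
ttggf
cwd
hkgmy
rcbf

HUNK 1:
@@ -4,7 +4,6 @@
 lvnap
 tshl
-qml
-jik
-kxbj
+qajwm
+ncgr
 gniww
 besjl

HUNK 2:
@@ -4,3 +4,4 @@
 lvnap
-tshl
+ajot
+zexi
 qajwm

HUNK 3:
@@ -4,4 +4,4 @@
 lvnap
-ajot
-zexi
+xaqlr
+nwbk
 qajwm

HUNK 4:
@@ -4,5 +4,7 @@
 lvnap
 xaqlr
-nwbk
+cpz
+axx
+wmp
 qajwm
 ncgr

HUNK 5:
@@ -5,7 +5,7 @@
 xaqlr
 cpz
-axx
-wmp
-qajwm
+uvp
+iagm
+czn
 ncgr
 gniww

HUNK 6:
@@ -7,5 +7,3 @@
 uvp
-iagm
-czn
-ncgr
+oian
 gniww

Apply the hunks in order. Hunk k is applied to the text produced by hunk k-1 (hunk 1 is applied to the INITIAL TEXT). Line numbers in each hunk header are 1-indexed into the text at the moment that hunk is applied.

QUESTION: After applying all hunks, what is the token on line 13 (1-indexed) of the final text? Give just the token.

Hunk 1: at line 4 remove [qml,jik,kxbj] add [qajwm,ncgr] -> 13 lines: wbcdx wslyt yhc lvnap tshl qajwm ncgr gniww besjl ttggf cwd hkgmy rcbf
Hunk 2: at line 4 remove [tshl] add [ajot,zexi] -> 14 lines: wbcdx wslyt yhc lvnap ajot zexi qajwm ncgr gniww besjl ttggf cwd hkgmy rcbf
Hunk 3: at line 4 remove [ajot,zexi] add [xaqlr,nwbk] -> 14 lines: wbcdx wslyt yhc lvnap xaqlr nwbk qajwm ncgr gniww besjl ttggf cwd hkgmy rcbf
Hunk 4: at line 4 remove [nwbk] add [cpz,axx,wmp] -> 16 lines: wbcdx wslyt yhc lvnap xaqlr cpz axx wmp qajwm ncgr gniww besjl ttggf cwd hkgmy rcbf
Hunk 5: at line 5 remove [axx,wmp,qajwm] add [uvp,iagm,czn] -> 16 lines: wbcdx wslyt yhc lvnap xaqlr cpz uvp iagm czn ncgr gniww besjl ttggf cwd hkgmy rcbf
Hunk 6: at line 7 remove [iagm,czn,ncgr] add [oian] -> 14 lines: wbcdx wslyt yhc lvnap xaqlr cpz uvp oian gniww besjl ttggf cwd hkgmy rcbf
Final line 13: hkgmy

Answer: hkgmy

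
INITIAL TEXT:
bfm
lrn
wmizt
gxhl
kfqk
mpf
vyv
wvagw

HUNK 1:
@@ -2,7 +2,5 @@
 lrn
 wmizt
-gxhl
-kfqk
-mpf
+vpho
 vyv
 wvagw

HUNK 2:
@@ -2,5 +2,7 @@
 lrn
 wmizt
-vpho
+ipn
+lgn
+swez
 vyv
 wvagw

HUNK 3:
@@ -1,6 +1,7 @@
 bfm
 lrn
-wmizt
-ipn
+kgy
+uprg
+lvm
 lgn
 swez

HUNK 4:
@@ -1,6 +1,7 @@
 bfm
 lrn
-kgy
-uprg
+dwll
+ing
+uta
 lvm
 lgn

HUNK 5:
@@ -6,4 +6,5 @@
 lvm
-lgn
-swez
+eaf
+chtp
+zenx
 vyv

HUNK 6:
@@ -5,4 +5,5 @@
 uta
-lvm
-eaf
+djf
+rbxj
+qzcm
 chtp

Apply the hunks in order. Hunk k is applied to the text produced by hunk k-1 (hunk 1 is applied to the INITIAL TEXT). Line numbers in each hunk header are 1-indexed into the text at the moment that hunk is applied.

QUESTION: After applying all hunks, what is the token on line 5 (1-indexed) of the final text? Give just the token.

Hunk 1: at line 2 remove [gxhl,kfqk,mpf] add [vpho] -> 6 lines: bfm lrn wmizt vpho vyv wvagw
Hunk 2: at line 2 remove [vpho] add [ipn,lgn,swez] -> 8 lines: bfm lrn wmizt ipn lgn swez vyv wvagw
Hunk 3: at line 1 remove [wmizt,ipn] add [kgy,uprg,lvm] -> 9 lines: bfm lrn kgy uprg lvm lgn swez vyv wvagw
Hunk 4: at line 1 remove [kgy,uprg] add [dwll,ing,uta] -> 10 lines: bfm lrn dwll ing uta lvm lgn swez vyv wvagw
Hunk 5: at line 6 remove [lgn,swez] add [eaf,chtp,zenx] -> 11 lines: bfm lrn dwll ing uta lvm eaf chtp zenx vyv wvagw
Hunk 6: at line 5 remove [lvm,eaf] add [djf,rbxj,qzcm] -> 12 lines: bfm lrn dwll ing uta djf rbxj qzcm chtp zenx vyv wvagw
Final line 5: uta

Answer: uta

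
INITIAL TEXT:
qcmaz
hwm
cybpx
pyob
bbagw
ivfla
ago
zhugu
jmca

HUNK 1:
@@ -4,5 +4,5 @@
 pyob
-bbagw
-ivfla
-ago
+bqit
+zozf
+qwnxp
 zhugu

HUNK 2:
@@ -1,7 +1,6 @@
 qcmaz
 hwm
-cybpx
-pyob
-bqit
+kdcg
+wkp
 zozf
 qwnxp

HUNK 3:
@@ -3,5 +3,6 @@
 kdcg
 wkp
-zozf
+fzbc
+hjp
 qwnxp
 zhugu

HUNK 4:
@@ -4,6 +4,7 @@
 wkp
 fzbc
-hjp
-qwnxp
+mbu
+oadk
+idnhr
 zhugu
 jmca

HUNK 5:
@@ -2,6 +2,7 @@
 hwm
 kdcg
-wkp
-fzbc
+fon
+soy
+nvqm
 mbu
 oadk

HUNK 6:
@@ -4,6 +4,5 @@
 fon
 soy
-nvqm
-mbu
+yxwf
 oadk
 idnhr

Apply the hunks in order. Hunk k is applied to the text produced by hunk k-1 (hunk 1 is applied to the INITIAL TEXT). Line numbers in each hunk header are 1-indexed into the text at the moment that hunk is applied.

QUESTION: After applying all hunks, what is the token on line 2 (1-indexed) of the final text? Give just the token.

Answer: hwm

Derivation:
Hunk 1: at line 4 remove [bbagw,ivfla,ago] add [bqit,zozf,qwnxp] -> 9 lines: qcmaz hwm cybpx pyob bqit zozf qwnxp zhugu jmca
Hunk 2: at line 1 remove [cybpx,pyob,bqit] add [kdcg,wkp] -> 8 lines: qcmaz hwm kdcg wkp zozf qwnxp zhugu jmca
Hunk 3: at line 3 remove [zozf] add [fzbc,hjp] -> 9 lines: qcmaz hwm kdcg wkp fzbc hjp qwnxp zhugu jmca
Hunk 4: at line 4 remove [hjp,qwnxp] add [mbu,oadk,idnhr] -> 10 lines: qcmaz hwm kdcg wkp fzbc mbu oadk idnhr zhugu jmca
Hunk 5: at line 2 remove [wkp,fzbc] add [fon,soy,nvqm] -> 11 lines: qcmaz hwm kdcg fon soy nvqm mbu oadk idnhr zhugu jmca
Hunk 6: at line 4 remove [nvqm,mbu] add [yxwf] -> 10 lines: qcmaz hwm kdcg fon soy yxwf oadk idnhr zhugu jmca
Final line 2: hwm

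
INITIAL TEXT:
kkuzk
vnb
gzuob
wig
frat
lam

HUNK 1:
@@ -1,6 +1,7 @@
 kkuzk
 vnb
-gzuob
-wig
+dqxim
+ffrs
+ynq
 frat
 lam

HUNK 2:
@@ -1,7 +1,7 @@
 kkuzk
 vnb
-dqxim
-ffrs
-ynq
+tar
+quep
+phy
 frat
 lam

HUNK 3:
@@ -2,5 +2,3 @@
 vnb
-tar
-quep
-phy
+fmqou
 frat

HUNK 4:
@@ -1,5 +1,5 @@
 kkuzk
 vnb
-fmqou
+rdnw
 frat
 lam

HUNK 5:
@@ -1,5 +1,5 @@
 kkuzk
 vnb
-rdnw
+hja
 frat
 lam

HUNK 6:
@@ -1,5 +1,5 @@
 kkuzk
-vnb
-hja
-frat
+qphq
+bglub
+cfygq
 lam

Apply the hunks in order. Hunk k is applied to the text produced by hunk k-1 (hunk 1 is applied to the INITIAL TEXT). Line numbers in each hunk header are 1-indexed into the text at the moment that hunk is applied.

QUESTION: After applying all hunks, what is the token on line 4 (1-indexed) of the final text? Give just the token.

Hunk 1: at line 1 remove [gzuob,wig] add [dqxim,ffrs,ynq] -> 7 lines: kkuzk vnb dqxim ffrs ynq frat lam
Hunk 2: at line 1 remove [dqxim,ffrs,ynq] add [tar,quep,phy] -> 7 lines: kkuzk vnb tar quep phy frat lam
Hunk 3: at line 2 remove [tar,quep,phy] add [fmqou] -> 5 lines: kkuzk vnb fmqou frat lam
Hunk 4: at line 1 remove [fmqou] add [rdnw] -> 5 lines: kkuzk vnb rdnw frat lam
Hunk 5: at line 1 remove [rdnw] add [hja] -> 5 lines: kkuzk vnb hja frat lam
Hunk 6: at line 1 remove [vnb,hja,frat] add [qphq,bglub,cfygq] -> 5 lines: kkuzk qphq bglub cfygq lam
Final line 4: cfygq

Answer: cfygq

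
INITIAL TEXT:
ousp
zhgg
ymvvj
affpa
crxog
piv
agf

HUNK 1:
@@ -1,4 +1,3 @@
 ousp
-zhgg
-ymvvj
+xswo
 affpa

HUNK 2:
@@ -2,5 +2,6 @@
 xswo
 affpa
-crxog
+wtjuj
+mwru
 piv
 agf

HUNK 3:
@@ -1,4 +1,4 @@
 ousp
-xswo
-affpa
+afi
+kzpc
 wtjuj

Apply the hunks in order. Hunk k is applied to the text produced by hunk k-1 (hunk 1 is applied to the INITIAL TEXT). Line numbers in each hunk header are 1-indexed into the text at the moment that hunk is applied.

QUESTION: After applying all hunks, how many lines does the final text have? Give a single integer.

Answer: 7

Derivation:
Hunk 1: at line 1 remove [zhgg,ymvvj] add [xswo] -> 6 lines: ousp xswo affpa crxog piv agf
Hunk 2: at line 2 remove [crxog] add [wtjuj,mwru] -> 7 lines: ousp xswo affpa wtjuj mwru piv agf
Hunk 3: at line 1 remove [xswo,affpa] add [afi,kzpc] -> 7 lines: ousp afi kzpc wtjuj mwru piv agf
Final line count: 7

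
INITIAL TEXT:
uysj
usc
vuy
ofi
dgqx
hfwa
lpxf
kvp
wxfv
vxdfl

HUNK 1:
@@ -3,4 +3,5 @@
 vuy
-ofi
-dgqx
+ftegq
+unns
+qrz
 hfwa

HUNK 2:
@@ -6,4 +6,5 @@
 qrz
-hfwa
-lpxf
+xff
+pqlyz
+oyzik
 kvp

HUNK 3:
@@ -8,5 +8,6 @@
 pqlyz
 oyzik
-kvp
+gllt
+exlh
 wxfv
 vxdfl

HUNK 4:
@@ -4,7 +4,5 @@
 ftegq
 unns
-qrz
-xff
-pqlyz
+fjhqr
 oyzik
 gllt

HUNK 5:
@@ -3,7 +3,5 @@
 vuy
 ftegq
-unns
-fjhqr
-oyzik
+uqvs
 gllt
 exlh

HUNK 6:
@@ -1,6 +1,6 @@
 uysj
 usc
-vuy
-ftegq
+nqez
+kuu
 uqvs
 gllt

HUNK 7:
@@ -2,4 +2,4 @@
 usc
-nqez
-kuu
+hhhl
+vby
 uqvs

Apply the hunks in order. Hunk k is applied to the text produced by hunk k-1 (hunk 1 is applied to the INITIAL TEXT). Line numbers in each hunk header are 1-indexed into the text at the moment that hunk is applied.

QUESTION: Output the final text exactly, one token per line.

Answer: uysj
usc
hhhl
vby
uqvs
gllt
exlh
wxfv
vxdfl

Derivation:
Hunk 1: at line 3 remove [ofi,dgqx] add [ftegq,unns,qrz] -> 11 lines: uysj usc vuy ftegq unns qrz hfwa lpxf kvp wxfv vxdfl
Hunk 2: at line 6 remove [hfwa,lpxf] add [xff,pqlyz,oyzik] -> 12 lines: uysj usc vuy ftegq unns qrz xff pqlyz oyzik kvp wxfv vxdfl
Hunk 3: at line 8 remove [kvp] add [gllt,exlh] -> 13 lines: uysj usc vuy ftegq unns qrz xff pqlyz oyzik gllt exlh wxfv vxdfl
Hunk 4: at line 4 remove [qrz,xff,pqlyz] add [fjhqr] -> 11 lines: uysj usc vuy ftegq unns fjhqr oyzik gllt exlh wxfv vxdfl
Hunk 5: at line 3 remove [unns,fjhqr,oyzik] add [uqvs] -> 9 lines: uysj usc vuy ftegq uqvs gllt exlh wxfv vxdfl
Hunk 6: at line 1 remove [vuy,ftegq] add [nqez,kuu] -> 9 lines: uysj usc nqez kuu uqvs gllt exlh wxfv vxdfl
Hunk 7: at line 2 remove [nqez,kuu] add [hhhl,vby] -> 9 lines: uysj usc hhhl vby uqvs gllt exlh wxfv vxdfl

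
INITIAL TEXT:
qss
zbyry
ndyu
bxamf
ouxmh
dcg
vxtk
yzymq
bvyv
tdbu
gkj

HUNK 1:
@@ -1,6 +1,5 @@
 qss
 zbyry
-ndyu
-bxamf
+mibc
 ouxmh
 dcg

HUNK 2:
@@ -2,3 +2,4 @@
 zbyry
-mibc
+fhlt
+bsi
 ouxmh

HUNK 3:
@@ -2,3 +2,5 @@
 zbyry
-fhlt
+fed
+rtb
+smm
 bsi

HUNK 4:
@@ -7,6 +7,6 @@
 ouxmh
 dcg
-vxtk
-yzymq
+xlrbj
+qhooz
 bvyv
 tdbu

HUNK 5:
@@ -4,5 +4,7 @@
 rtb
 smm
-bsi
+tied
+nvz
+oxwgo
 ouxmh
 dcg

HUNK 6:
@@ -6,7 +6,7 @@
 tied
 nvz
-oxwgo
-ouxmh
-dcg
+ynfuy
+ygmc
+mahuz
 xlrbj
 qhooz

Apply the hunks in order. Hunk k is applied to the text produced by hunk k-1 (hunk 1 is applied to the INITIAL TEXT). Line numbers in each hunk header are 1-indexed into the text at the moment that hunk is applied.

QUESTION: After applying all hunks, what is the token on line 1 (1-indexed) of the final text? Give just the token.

Answer: qss

Derivation:
Hunk 1: at line 1 remove [ndyu,bxamf] add [mibc] -> 10 lines: qss zbyry mibc ouxmh dcg vxtk yzymq bvyv tdbu gkj
Hunk 2: at line 2 remove [mibc] add [fhlt,bsi] -> 11 lines: qss zbyry fhlt bsi ouxmh dcg vxtk yzymq bvyv tdbu gkj
Hunk 3: at line 2 remove [fhlt] add [fed,rtb,smm] -> 13 lines: qss zbyry fed rtb smm bsi ouxmh dcg vxtk yzymq bvyv tdbu gkj
Hunk 4: at line 7 remove [vxtk,yzymq] add [xlrbj,qhooz] -> 13 lines: qss zbyry fed rtb smm bsi ouxmh dcg xlrbj qhooz bvyv tdbu gkj
Hunk 5: at line 4 remove [bsi] add [tied,nvz,oxwgo] -> 15 lines: qss zbyry fed rtb smm tied nvz oxwgo ouxmh dcg xlrbj qhooz bvyv tdbu gkj
Hunk 6: at line 6 remove [oxwgo,ouxmh,dcg] add [ynfuy,ygmc,mahuz] -> 15 lines: qss zbyry fed rtb smm tied nvz ynfuy ygmc mahuz xlrbj qhooz bvyv tdbu gkj
Final line 1: qss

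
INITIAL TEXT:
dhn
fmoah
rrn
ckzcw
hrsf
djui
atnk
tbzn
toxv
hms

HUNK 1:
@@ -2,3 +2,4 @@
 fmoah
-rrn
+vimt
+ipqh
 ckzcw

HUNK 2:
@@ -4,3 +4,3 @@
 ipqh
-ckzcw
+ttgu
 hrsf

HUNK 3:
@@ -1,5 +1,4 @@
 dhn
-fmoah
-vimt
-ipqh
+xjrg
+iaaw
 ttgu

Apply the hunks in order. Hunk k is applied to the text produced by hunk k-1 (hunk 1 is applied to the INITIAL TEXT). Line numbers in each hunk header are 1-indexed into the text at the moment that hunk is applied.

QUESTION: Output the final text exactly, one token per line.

Answer: dhn
xjrg
iaaw
ttgu
hrsf
djui
atnk
tbzn
toxv
hms

Derivation:
Hunk 1: at line 2 remove [rrn] add [vimt,ipqh] -> 11 lines: dhn fmoah vimt ipqh ckzcw hrsf djui atnk tbzn toxv hms
Hunk 2: at line 4 remove [ckzcw] add [ttgu] -> 11 lines: dhn fmoah vimt ipqh ttgu hrsf djui atnk tbzn toxv hms
Hunk 3: at line 1 remove [fmoah,vimt,ipqh] add [xjrg,iaaw] -> 10 lines: dhn xjrg iaaw ttgu hrsf djui atnk tbzn toxv hms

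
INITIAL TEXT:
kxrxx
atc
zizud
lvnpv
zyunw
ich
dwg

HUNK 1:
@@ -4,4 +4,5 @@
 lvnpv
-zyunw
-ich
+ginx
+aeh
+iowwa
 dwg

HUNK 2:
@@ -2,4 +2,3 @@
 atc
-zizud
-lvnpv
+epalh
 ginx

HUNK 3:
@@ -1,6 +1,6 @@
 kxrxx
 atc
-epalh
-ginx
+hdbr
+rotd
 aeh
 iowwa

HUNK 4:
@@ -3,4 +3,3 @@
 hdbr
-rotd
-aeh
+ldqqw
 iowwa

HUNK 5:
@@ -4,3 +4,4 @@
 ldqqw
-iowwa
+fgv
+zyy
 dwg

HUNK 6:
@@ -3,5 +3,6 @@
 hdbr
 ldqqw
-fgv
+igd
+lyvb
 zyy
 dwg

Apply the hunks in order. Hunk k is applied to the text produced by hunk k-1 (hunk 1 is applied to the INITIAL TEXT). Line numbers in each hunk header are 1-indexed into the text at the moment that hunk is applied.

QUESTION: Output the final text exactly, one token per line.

Answer: kxrxx
atc
hdbr
ldqqw
igd
lyvb
zyy
dwg

Derivation:
Hunk 1: at line 4 remove [zyunw,ich] add [ginx,aeh,iowwa] -> 8 lines: kxrxx atc zizud lvnpv ginx aeh iowwa dwg
Hunk 2: at line 2 remove [zizud,lvnpv] add [epalh] -> 7 lines: kxrxx atc epalh ginx aeh iowwa dwg
Hunk 3: at line 1 remove [epalh,ginx] add [hdbr,rotd] -> 7 lines: kxrxx atc hdbr rotd aeh iowwa dwg
Hunk 4: at line 3 remove [rotd,aeh] add [ldqqw] -> 6 lines: kxrxx atc hdbr ldqqw iowwa dwg
Hunk 5: at line 4 remove [iowwa] add [fgv,zyy] -> 7 lines: kxrxx atc hdbr ldqqw fgv zyy dwg
Hunk 6: at line 3 remove [fgv] add [igd,lyvb] -> 8 lines: kxrxx atc hdbr ldqqw igd lyvb zyy dwg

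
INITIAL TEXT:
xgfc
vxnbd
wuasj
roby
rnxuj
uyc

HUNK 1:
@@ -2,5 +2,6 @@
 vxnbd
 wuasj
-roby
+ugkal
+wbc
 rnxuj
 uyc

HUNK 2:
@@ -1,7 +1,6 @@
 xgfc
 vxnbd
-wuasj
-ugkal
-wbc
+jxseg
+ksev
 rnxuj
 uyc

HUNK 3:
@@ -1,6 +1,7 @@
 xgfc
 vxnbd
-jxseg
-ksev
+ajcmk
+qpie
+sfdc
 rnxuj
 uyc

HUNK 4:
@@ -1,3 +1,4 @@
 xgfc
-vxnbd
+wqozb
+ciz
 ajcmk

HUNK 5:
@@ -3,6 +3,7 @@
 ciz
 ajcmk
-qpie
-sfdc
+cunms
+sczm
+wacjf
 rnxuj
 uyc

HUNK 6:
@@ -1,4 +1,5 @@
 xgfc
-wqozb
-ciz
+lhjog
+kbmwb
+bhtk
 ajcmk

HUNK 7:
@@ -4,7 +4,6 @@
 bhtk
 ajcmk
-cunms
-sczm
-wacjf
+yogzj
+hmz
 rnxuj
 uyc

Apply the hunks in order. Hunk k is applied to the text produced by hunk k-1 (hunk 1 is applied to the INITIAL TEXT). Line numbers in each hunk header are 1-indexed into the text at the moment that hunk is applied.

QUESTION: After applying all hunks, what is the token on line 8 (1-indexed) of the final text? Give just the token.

Answer: rnxuj

Derivation:
Hunk 1: at line 2 remove [roby] add [ugkal,wbc] -> 7 lines: xgfc vxnbd wuasj ugkal wbc rnxuj uyc
Hunk 2: at line 1 remove [wuasj,ugkal,wbc] add [jxseg,ksev] -> 6 lines: xgfc vxnbd jxseg ksev rnxuj uyc
Hunk 3: at line 1 remove [jxseg,ksev] add [ajcmk,qpie,sfdc] -> 7 lines: xgfc vxnbd ajcmk qpie sfdc rnxuj uyc
Hunk 4: at line 1 remove [vxnbd] add [wqozb,ciz] -> 8 lines: xgfc wqozb ciz ajcmk qpie sfdc rnxuj uyc
Hunk 5: at line 3 remove [qpie,sfdc] add [cunms,sczm,wacjf] -> 9 lines: xgfc wqozb ciz ajcmk cunms sczm wacjf rnxuj uyc
Hunk 6: at line 1 remove [wqozb,ciz] add [lhjog,kbmwb,bhtk] -> 10 lines: xgfc lhjog kbmwb bhtk ajcmk cunms sczm wacjf rnxuj uyc
Hunk 7: at line 4 remove [cunms,sczm,wacjf] add [yogzj,hmz] -> 9 lines: xgfc lhjog kbmwb bhtk ajcmk yogzj hmz rnxuj uyc
Final line 8: rnxuj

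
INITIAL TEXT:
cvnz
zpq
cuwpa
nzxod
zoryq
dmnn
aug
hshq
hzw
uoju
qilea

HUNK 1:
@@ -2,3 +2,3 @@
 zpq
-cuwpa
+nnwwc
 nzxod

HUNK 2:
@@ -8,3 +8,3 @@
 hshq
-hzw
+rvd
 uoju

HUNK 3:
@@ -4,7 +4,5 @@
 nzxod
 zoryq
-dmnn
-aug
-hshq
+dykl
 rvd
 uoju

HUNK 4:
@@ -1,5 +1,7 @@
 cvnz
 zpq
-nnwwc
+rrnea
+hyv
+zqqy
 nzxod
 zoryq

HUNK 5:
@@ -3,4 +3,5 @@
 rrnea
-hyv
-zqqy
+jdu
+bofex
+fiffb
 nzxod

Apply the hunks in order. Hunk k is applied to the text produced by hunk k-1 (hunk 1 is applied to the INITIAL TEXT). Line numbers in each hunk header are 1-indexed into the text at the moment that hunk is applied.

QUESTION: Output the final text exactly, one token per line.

Answer: cvnz
zpq
rrnea
jdu
bofex
fiffb
nzxod
zoryq
dykl
rvd
uoju
qilea

Derivation:
Hunk 1: at line 2 remove [cuwpa] add [nnwwc] -> 11 lines: cvnz zpq nnwwc nzxod zoryq dmnn aug hshq hzw uoju qilea
Hunk 2: at line 8 remove [hzw] add [rvd] -> 11 lines: cvnz zpq nnwwc nzxod zoryq dmnn aug hshq rvd uoju qilea
Hunk 3: at line 4 remove [dmnn,aug,hshq] add [dykl] -> 9 lines: cvnz zpq nnwwc nzxod zoryq dykl rvd uoju qilea
Hunk 4: at line 1 remove [nnwwc] add [rrnea,hyv,zqqy] -> 11 lines: cvnz zpq rrnea hyv zqqy nzxod zoryq dykl rvd uoju qilea
Hunk 5: at line 3 remove [hyv,zqqy] add [jdu,bofex,fiffb] -> 12 lines: cvnz zpq rrnea jdu bofex fiffb nzxod zoryq dykl rvd uoju qilea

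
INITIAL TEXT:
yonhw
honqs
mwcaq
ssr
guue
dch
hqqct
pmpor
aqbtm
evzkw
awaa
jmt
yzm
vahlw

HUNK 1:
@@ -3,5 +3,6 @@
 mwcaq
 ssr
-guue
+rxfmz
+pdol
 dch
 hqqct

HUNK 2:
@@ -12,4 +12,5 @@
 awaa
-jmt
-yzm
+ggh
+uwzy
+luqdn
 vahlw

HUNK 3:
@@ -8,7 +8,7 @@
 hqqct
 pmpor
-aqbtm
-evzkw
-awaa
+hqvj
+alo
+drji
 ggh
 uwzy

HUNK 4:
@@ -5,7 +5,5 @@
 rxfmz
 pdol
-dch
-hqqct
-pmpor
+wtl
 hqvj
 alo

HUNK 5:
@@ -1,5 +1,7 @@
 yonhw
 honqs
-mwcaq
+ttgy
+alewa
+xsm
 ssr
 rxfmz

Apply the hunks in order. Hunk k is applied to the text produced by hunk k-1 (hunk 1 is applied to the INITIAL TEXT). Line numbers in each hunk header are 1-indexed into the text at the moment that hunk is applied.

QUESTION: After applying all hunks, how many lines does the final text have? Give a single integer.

Answer: 16

Derivation:
Hunk 1: at line 3 remove [guue] add [rxfmz,pdol] -> 15 lines: yonhw honqs mwcaq ssr rxfmz pdol dch hqqct pmpor aqbtm evzkw awaa jmt yzm vahlw
Hunk 2: at line 12 remove [jmt,yzm] add [ggh,uwzy,luqdn] -> 16 lines: yonhw honqs mwcaq ssr rxfmz pdol dch hqqct pmpor aqbtm evzkw awaa ggh uwzy luqdn vahlw
Hunk 3: at line 8 remove [aqbtm,evzkw,awaa] add [hqvj,alo,drji] -> 16 lines: yonhw honqs mwcaq ssr rxfmz pdol dch hqqct pmpor hqvj alo drji ggh uwzy luqdn vahlw
Hunk 4: at line 5 remove [dch,hqqct,pmpor] add [wtl] -> 14 lines: yonhw honqs mwcaq ssr rxfmz pdol wtl hqvj alo drji ggh uwzy luqdn vahlw
Hunk 5: at line 1 remove [mwcaq] add [ttgy,alewa,xsm] -> 16 lines: yonhw honqs ttgy alewa xsm ssr rxfmz pdol wtl hqvj alo drji ggh uwzy luqdn vahlw
Final line count: 16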